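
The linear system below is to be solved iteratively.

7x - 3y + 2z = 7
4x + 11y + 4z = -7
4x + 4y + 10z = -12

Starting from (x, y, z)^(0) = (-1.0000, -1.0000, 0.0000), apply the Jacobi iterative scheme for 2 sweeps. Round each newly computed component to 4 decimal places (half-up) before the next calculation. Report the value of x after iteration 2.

0.9974

Iteration 1:
  x = (7 - (-3)·-1.0000 - (2)·0.0000) / (7) = 0.5714
  y = (-7 - (4)·-1.0000 - (4)·0.0000) / (11) = -0.2727
  z = (-12 - (4)·-1.0000 - (4)·-1.0000) / (10) = -0.4000
Iteration 2:
  x = (7 - (-3)·-0.2727 - (2)·-0.4000) / (7) = 0.9974
  y = (-7 - (4)·0.5714 - (4)·-0.4000) / (11) = -0.6987
  z = (-12 - (4)·0.5714 - (4)·-0.2727) / (10) = -1.3195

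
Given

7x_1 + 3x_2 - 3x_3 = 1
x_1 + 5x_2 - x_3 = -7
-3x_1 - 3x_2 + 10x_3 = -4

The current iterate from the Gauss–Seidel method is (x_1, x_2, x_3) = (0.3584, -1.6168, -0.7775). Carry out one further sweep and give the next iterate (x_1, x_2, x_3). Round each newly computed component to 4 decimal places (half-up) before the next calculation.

(0.5026, -1.6560, -0.7460)

One sweep:
  x_1 = (1 - (3)·-1.6168 - (-3)·-0.7775) / (7) = 0.5026
  x_2 = (-7 - (1)·0.5026 - (-1)·-0.7775) / (5) = -1.6560
  x_3 = (-4 - (-3)·0.5026 - (-3)·-1.6560) / (10) = -0.7460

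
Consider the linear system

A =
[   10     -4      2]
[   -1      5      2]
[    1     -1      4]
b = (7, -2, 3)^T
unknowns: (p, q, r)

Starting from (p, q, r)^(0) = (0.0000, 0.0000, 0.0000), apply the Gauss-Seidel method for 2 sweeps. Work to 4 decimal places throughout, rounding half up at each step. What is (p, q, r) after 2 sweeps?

Iteration 1:
  p = (7 - (-4)·0.0000 - (2)·0.0000) / (10) = 0.7000
  q = (-2 - (-1)·0.7000 - (2)·0.0000) / (5) = -0.2600
  r = (3 - (1)·0.7000 - (-1)·-0.2600) / (4) = 0.5100
Iteration 2:
  p = (7 - (-4)·-0.2600 - (2)·0.5100) / (10) = 0.4940
  q = (-2 - (-1)·0.4940 - (2)·0.5100) / (5) = -0.5052
  r = (3 - (1)·0.4940 - (-1)·-0.5052) / (4) = 0.5002

(0.4940, -0.5052, 0.5002)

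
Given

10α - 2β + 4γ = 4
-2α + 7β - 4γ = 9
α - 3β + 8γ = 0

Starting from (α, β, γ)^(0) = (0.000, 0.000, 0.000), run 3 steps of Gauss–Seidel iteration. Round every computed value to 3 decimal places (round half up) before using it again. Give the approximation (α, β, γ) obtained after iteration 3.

Iteration 1:
  α = (4 - (-2)·0.000 - (4)·0.000) / (10) = 0.400
  β = (9 - (-2)·0.400 - (-4)·0.000) / (7) = 1.400
  γ = (0 - (1)·0.400 - (-3)·1.400) / (8) = 0.475
Iteration 2:
  α = (4 - (-2)·1.400 - (4)·0.475) / (10) = 0.490
  β = (9 - (-2)·0.490 - (-4)·0.475) / (7) = 1.697
  γ = (0 - (1)·0.490 - (-3)·1.697) / (8) = 0.575
Iteration 3:
  α = (4 - (-2)·1.697 - (4)·0.575) / (10) = 0.509
  β = (9 - (-2)·0.509 - (-4)·0.575) / (7) = 1.760
  γ = (0 - (1)·0.509 - (-3)·1.760) / (8) = 0.596

(0.509, 1.760, 0.596)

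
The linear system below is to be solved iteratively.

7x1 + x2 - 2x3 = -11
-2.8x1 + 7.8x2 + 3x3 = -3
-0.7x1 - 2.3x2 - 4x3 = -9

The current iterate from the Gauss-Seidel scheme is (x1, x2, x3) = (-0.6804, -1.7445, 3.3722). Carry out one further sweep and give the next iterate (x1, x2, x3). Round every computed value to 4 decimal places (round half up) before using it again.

One sweep:
  x1 = (-11 - (1)·-1.7445 - (-2)·3.3722) / (7) = -0.3587
  x2 = (-3 - (-2.8)·-0.3587 - (3)·3.3722) / (7.8) = -1.8104
  x3 = (-9 - (-0.7)·-0.3587 - (-2.3)·-1.8104) / (-4) = 3.3538

(-0.3587, -1.8104, 3.3538)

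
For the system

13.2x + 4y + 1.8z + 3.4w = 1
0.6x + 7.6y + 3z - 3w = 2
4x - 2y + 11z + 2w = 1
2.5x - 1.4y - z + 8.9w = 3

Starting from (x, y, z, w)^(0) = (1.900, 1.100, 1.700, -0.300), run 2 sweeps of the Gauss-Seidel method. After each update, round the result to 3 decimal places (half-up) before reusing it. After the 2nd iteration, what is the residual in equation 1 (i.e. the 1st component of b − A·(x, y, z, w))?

Iteration 1:
  x = (1 - (4)·1.100 - (1.8)·1.700 - (3.4)·-0.300) / (13.2) = -0.412
  y = (2 - (0.6)·-0.412 - (3)·1.700 - (-3)·-0.300) / (7.6) = -0.494
  z = (1 - (4)·-0.412 - (-2)·-0.494 - (2)·-0.300) / (11) = 0.205
  w = (3 - (2.5)·-0.412 - (-1.4)·-0.494 - (-1)·0.205) / (8.9) = 0.398
Iteration 2:
  x = (1 - (4)·-0.494 - (1.8)·0.205 - (3.4)·0.398) / (13.2) = 0.095
  y = (2 - (0.6)·0.095 - (3)·0.205 - (-3)·0.398) / (7.6) = 0.332
  z = (1 - (4)·0.095 - (-2)·0.332 - (2)·0.398) / (11) = 0.044
  w = (3 - (2.5)·0.095 - (-1.4)·0.332 - (-1)·0.044) / (8.9) = 0.368
Residual b − A·x = (-2.912, 0.392, 0.064, -0.004)

-2.912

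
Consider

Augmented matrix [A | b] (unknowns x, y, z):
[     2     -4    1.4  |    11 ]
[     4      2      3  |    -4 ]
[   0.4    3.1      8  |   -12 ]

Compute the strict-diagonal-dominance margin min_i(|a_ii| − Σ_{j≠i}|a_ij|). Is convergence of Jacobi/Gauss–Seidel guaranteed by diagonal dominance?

row 1: |2| − (4+1.4) = -3.4
row 2: |2| − (4+3) = -5
row 3: |8| − (0.4+3.1) = 4.5
minimum over rows = -5 → not strictly diagonally dominant

-5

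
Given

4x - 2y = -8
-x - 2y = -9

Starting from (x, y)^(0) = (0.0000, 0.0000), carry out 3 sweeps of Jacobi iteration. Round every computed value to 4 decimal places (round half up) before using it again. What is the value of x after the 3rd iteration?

0.7500

Iteration 1:
  x = (-8 - (-2)·0.0000) / (4) = -2.0000
  y = (-9 - (-1)·0.0000) / (-2) = 4.5000
Iteration 2:
  x = (-8 - (-2)·4.5000) / (4) = 0.2500
  y = (-9 - (-1)·-2.0000) / (-2) = 5.5000
Iteration 3:
  x = (-8 - (-2)·5.5000) / (4) = 0.7500
  y = (-9 - (-1)·0.2500) / (-2) = 4.3750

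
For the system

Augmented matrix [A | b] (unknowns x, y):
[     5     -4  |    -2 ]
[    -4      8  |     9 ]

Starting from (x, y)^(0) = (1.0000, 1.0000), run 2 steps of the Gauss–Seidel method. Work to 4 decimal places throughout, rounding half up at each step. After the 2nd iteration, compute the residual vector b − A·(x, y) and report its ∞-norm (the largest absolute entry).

0.5200

Iteration 1:
  x = (-2 - (-4)·1.0000) / (5) = 0.4000
  y = (9 - (-4)·0.4000) / (8) = 1.3250
Iteration 2:
  x = (-2 - (-4)·1.3250) / (5) = 0.6600
  y = (9 - (-4)·0.6600) / (8) = 1.4550
Residual b − A·x = (0.5200, 0.0000); ∞-norm = 0.5200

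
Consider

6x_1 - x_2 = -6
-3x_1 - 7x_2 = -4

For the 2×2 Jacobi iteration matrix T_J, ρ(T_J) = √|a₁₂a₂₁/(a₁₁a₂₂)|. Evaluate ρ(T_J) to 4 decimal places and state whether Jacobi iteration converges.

0.2673

a₁₂a₂₁/(a₁₁a₂₂) = (-1)·(-3) / ((6)·(-7)) = -0.071429
ρ = √|-0.071429| = √0.071429 = 0.2673
ρ < 1, so Jacobi converges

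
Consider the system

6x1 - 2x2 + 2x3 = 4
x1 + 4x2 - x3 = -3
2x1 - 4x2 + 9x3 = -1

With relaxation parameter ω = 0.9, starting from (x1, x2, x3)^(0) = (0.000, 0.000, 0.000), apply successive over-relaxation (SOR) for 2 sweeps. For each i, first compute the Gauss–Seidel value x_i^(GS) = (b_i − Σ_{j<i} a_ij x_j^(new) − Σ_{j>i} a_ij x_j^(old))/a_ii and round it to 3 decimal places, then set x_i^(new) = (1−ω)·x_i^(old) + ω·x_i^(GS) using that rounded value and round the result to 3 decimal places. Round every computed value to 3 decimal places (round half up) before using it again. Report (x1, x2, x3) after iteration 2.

(0.580, -1.009, -0.674)

Iteration 1:
  x1: GS value = (4 - (-2)·0.000 - (2)·0.000) / (6) = 0.667;  x1 ← (1−ω)·0.000 + ω·0.667 = 0.600
  x2: GS value = (-3 - (1)·0.600 - (-1)·0.000) / (4) = -0.900;  x2 ← (1−ω)·0.000 + ω·-0.900 = -0.810
  x3: GS value = (-1 - (2)·0.600 - (-4)·-0.810) / (9) = -0.604;  x3 ← (1−ω)·0.000 + ω·-0.604 = -0.544
Iteration 2:
  x1: GS value = (4 - (-2)·-0.810 - (2)·-0.544) / (6) = 0.578;  x1 ← (1−ω)·0.600 + ω·0.578 = 0.580
  x2: GS value = (-3 - (1)·0.580 - (-1)·-0.544) / (4) = -1.031;  x2 ← (1−ω)·-0.810 + ω·-1.031 = -1.009
  x3: GS value = (-1 - (2)·0.580 - (-4)·-1.009) / (9) = -0.688;  x3 ← (1−ω)·-0.544 + ω·-0.688 = -0.674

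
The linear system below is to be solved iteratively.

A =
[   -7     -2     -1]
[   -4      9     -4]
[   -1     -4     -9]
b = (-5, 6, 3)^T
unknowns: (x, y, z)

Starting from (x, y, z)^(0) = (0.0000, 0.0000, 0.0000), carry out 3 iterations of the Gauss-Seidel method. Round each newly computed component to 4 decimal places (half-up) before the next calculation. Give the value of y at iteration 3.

0.6751

Iteration 1:
  x = (-5 - (-2)·0.0000 - (-1)·0.0000) / (-7) = 0.7143
  y = (6 - (-4)·0.7143 - (-4)·0.0000) / (9) = 0.9841
  z = (3 - (-1)·0.7143 - (-4)·0.9841) / (-9) = -0.8501
Iteration 2:
  x = (-5 - (-2)·0.9841 - (-1)·-0.8501) / (-7) = 0.5546
  y = (6 - (-4)·0.5546 - (-4)·-0.8501) / (9) = 0.5353
  z = (3 - (-1)·0.5546 - (-4)·0.5353) / (-9) = -0.6329
Iteration 3:
  x = (-5 - (-2)·0.5353 - (-1)·-0.6329) / (-7) = 0.6518
  y = (6 - (-4)·0.6518 - (-4)·-0.6329) / (9) = 0.6751
  z = (3 - (-1)·0.6518 - (-4)·0.6751) / (-9) = -0.7058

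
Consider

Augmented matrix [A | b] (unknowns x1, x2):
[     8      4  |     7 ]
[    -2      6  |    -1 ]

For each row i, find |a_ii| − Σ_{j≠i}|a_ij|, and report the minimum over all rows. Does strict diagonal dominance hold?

4

row 1: |8| − (4) = 4
row 2: |6| − (2) = 4
minimum over rows = 4 → strictly diagonally dominant (convergence guaranteed)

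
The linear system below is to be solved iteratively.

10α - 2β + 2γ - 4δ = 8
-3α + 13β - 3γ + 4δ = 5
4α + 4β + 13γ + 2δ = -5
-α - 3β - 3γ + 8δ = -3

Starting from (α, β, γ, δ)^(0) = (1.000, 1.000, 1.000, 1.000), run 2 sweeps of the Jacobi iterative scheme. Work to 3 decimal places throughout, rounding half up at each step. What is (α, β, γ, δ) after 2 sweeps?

Iteration 1:
  α = (8 - (-2)·1.000 - (2)·1.000 - (-4)·1.000) / (10) = 1.200
  β = (5 - (-3)·1.000 - (-3)·1.000 - (4)·1.000) / (13) = 0.538
  γ = (-5 - (4)·1.000 - (4)·1.000 - (2)·1.000) / (13) = -1.154
  δ = (-3 - (-1)·1.000 - (-3)·1.000 - (-3)·1.000) / (8) = 0.500
Iteration 2:
  α = (8 - (-2)·0.538 - (2)·-1.154 - (-4)·0.500) / (10) = 1.338
  β = (5 - (-3)·1.200 - (-3)·-1.154 - (4)·0.500) / (13) = 0.241
  γ = (-5 - (4)·1.200 - (4)·0.538 - (2)·0.500) / (13) = -0.996
  δ = (-3 - (-1)·1.200 - (-3)·0.538 - (-3)·-1.154) / (8) = -0.456

(1.338, 0.241, -0.996, -0.456)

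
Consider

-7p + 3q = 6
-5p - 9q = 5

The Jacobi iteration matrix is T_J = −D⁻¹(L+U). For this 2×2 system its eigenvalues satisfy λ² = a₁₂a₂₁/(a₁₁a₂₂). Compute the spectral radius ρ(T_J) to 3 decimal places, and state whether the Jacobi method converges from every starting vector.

0.488

a₁₂a₂₁/(a₁₁a₂₂) = (3)·(-5) / ((-7)·(-9)) = -0.238095
ρ = √|-0.238095| = √0.238095 = 0.488
ρ < 1, so Jacobi converges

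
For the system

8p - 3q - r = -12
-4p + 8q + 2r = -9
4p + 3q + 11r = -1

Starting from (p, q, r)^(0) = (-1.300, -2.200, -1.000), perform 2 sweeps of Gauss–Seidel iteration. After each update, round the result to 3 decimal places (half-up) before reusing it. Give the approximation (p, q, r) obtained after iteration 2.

(-2.116, -2.526, 1.367)

Iteration 1:
  p = (-12 - (-3)·-2.200 - (-1)·-1.000) / (8) = -2.450
  q = (-9 - (-4)·-2.450 - (2)·-1.000) / (8) = -2.100
  r = (-1 - (4)·-2.450 - (3)·-2.100) / (11) = 1.373
Iteration 2:
  p = (-12 - (-3)·-2.100 - (-1)·1.373) / (8) = -2.116
  q = (-9 - (-4)·-2.116 - (2)·1.373) / (8) = -2.526
  r = (-1 - (4)·-2.116 - (3)·-2.526) / (11) = 1.367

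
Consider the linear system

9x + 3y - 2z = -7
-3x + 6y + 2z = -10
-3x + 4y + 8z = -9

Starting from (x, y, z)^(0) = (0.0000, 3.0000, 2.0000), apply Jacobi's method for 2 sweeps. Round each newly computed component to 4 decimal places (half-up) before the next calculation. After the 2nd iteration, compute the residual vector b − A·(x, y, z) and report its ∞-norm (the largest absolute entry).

2.0835

Iteration 1:
  x = (-7 - (3)·3.0000 - (-2)·2.0000) / (9) = -1.3333
  y = (-10 - (-3)·0.0000 - (2)·2.0000) / (6) = -2.3333
  z = (-9 - (-3)·0.0000 - (4)·3.0000) / (8) = -2.6250
Iteration 2:
  x = (-7 - (3)·-2.3333 - (-2)·-2.6250) / (9) = -0.5833
  y = (-10 - (-3)·-1.3333 - (2)·-2.6250) / (6) = -1.4583
  z = (-9 - (-3)·-1.3333 - (4)·-2.3333) / (8) = -0.4583
Residual b − A·x = (1.7080, -2.0835, -1.2503); ∞-norm = 2.0835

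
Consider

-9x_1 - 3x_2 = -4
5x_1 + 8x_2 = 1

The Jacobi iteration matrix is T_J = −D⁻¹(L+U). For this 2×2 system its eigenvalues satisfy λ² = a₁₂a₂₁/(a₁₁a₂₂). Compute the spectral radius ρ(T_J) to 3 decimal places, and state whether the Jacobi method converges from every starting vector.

a₁₂a₂₁/(a₁₁a₂₂) = (-3)·(5) / ((-9)·(8)) = 0.208333
ρ = √|0.208333| = √0.208333 = 0.456
ρ < 1, so Jacobi converges

0.456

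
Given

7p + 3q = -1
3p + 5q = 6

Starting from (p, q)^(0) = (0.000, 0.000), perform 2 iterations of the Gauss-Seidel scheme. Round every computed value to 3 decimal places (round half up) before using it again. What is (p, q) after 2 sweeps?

(-0.694, 1.616)

Iteration 1:
  p = (-1 - (3)·0.000) / (7) = -0.143
  q = (6 - (3)·-0.143) / (5) = 1.286
Iteration 2:
  p = (-1 - (3)·1.286) / (7) = -0.694
  q = (6 - (3)·-0.694) / (5) = 1.616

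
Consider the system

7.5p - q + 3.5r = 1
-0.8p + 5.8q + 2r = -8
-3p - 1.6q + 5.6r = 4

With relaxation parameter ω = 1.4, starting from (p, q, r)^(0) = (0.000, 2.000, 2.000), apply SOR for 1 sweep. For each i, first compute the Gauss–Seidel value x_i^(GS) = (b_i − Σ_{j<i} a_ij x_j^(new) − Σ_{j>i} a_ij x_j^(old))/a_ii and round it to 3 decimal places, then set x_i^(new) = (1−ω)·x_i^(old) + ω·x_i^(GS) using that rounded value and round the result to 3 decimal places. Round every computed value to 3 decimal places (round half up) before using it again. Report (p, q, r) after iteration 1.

Iteration 1:
  p: GS value = (1 - (-1)·2.000 - (3.5)·2.000) / (7.5) = -0.533;  p ← (1−ω)·0.000 + ω·-0.533 = -0.746
  q: GS value = (-8 - (-0.8)·-0.746 - (2)·2.000) / (5.8) = -2.172;  q ← (1−ω)·2.000 + ω·-2.172 = -3.841
  r: GS value = (4 - (-3)·-0.746 - (-1.6)·-3.841) / (5.6) = -0.783;  r ← (1−ω)·2.000 + ω·-0.783 = -1.896

(-0.746, -3.841, -1.896)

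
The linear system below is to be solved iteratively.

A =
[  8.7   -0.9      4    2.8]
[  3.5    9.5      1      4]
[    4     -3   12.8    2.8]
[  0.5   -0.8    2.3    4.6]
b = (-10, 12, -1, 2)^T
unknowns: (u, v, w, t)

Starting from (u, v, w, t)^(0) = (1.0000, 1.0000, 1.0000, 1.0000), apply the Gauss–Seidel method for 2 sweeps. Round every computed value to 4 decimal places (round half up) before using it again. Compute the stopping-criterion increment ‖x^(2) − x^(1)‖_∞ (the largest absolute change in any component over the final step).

Iteration 1:
  u = (-10 - (-0.9)·1.0000 - (4)·1.0000 - (2.8)·1.0000) / (8.7) = -1.8276
  v = (12 - (3.5)·-1.8276 - (1)·1.0000 - (4)·1.0000) / (9.5) = 1.4102
  w = (-1 - (4)·-1.8276 - (-3)·1.4102 - (2.8)·1.0000) / (12.8) = 0.6048
  t = (2 - (0.5)·-1.8276 - (-0.8)·1.4102 - (2.3)·0.6048) / (4.6) = 0.5763
Iteration 2:
  u = (-10 - (-0.9)·1.4102 - (4)·0.6048 - (2.8)·0.5763) / (8.7) = -1.4671
  v = (12 - (3.5)·-1.4671 - (1)·0.6048 - (4)·0.5763) / (9.5) = 1.4974
  w = (-1 - (4)·-1.4671 - (-3)·1.4974 - (2.8)·0.5763) / (12.8) = 0.6052
  t = (2 - (0.5)·-1.4671 - (-0.8)·1.4974 - (2.3)·0.6052) / (4.6) = 0.5521
Change: (0.3605, 0.0872, 0.0004, -0.0242) → max |·| = 0.3605

0.3605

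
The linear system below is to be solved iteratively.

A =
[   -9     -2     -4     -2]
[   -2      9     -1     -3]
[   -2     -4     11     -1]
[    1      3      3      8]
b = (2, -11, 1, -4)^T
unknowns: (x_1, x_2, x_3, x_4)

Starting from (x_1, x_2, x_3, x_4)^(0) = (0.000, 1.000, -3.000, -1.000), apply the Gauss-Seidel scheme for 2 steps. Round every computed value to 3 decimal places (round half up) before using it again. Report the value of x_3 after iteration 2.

-0.267

Iteration 1:
  x_1 = (2 - (-2)·1.000 - (-4)·-3.000 - (-2)·-1.000) / (-9) = 1.111
  x_2 = (-11 - (-2)·1.111 - (-1)·-3.000 - (-3)·-1.000) / (9) = -1.642
  x_3 = (1 - (-2)·1.111 - (-4)·-1.642 - (-1)·-1.000) / (11) = -0.395
  x_4 = (-4 - (1)·1.111 - (3)·-1.642 - (3)·-0.395) / (8) = 0.125
Iteration 2:
  x_1 = (2 - (-2)·-1.642 - (-4)·-0.395 - (-2)·0.125) / (-9) = 0.290
  x_2 = (-11 - (-2)·0.290 - (-1)·-0.395 - (-3)·0.125) / (9) = -1.160
  x_3 = (1 - (-2)·0.290 - (-4)·-1.160 - (-1)·0.125) / (11) = -0.267
  x_4 = (-4 - (1)·0.290 - (3)·-1.160 - (3)·-0.267) / (8) = -0.001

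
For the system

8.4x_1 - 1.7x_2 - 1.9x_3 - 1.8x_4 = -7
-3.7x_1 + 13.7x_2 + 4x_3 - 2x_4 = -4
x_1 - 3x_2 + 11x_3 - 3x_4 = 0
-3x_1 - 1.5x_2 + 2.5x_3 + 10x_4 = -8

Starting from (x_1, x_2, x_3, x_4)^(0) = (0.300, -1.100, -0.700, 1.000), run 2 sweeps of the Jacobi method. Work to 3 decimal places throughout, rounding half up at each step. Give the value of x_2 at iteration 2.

-0.648

Iteration 1:
  x_1 = (-7 - (-1.7)·-1.100 - (-1.9)·-0.700 - (-1.8)·1.000) / (8.4) = -1.000
  x_2 = (-4 - (-3.7)·0.300 - (4)·-0.700 - (-2)·1.000) / (13.7) = 0.139
  x_3 = (0 - (1)·0.300 - (-3)·-1.100 - (-3)·1.000) / (11) = -0.055
  x_4 = (-8 - (-3)·0.300 - (-1.5)·-1.100 - (2.5)·-0.700) / (10) = -0.700
Iteration 2:
  x_1 = (-7 - (-1.7)·0.139 - (-1.9)·-0.055 - (-1.8)·-0.700) / (8.4) = -0.968
  x_2 = (-4 - (-3.7)·-1.000 - (4)·-0.055 - (-2)·-0.700) / (13.7) = -0.648
  x_3 = (0 - (1)·-1.000 - (-3)·0.139 - (-3)·-0.700) / (11) = -0.062
  x_4 = (-8 - (-3)·-1.000 - (-1.5)·0.139 - (2.5)·-0.055) / (10) = -1.065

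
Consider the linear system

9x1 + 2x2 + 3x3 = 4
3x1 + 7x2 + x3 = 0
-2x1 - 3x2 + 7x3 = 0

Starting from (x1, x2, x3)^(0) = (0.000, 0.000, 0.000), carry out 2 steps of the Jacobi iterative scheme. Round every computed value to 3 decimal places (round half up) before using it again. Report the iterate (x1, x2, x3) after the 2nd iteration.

Iteration 1:
  x1 = (4 - (2)·0.000 - (3)·0.000) / (9) = 0.444
  x2 = (0 - (3)·0.000 - (1)·0.000) / (7) = 0.000
  x3 = (0 - (-2)·0.000 - (-3)·0.000) / (7) = 0.000
Iteration 2:
  x1 = (4 - (2)·0.000 - (3)·0.000) / (9) = 0.444
  x2 = (0 - (3)·0.444 - (1)·0.000) / (7) = -0.190
  x3 = (0 - (-2)·0.444 - (-3)·0.000) / (7) = 0.127

(0.444, -0.190, 0.127)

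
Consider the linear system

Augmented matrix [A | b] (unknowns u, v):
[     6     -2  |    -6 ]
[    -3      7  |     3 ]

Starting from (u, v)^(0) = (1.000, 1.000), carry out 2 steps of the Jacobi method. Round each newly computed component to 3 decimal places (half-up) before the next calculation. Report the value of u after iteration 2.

Iteration 1:
  u = (-6 - (-2)·1.000) / (6) = -0.667
  v = (3 - (-3)·1.000) / (7) = 0.857
Iteration 2:
  u = (-6 - (-2)·0.857) / (6) = -0.714
  v = (3 - (-3)·-0.667) / (7) = 0.143

-0.714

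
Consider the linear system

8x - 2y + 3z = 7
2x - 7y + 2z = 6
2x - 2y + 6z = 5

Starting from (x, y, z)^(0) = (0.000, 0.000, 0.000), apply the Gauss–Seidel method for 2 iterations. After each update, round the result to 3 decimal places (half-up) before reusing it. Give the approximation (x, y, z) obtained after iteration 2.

(0.596, -0.590, 0.438)

Iteration 1:
  x = (7 - (-2)·0.000 - (3)·0.000) / (8) = 0.875
  y = (6 - (2)·0.875 - (2)·0.000) / (-7) = -0.607
  z = (5 - (2)·0.875 - (-2)·-0.607) / (6) = 0.339
Iteration 2:
  x = (7 - (-2)·-0.607 - (3)·0.339) / (8) = 0.596
  y = (6 - (2)·0.596 - (2)·0.339) / (-7) = -0.590
  z = (5 - (2)·0.596 - (-2)·-0.590) / (6) = 0.438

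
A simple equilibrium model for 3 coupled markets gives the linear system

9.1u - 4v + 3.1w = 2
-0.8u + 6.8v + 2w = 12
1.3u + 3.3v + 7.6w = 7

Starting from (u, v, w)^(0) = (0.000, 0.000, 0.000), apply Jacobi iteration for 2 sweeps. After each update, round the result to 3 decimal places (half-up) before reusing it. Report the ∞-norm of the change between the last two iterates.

Iteration 1:
  u = (2 - (-4)·0.000 - (3.1)·0.000) / (9.1) = 0.220
  v = (12 - (-0.8)·0.000 - (2)·0.000) / (6.8) = 1.765
  w = (7 - (1.3)·0.000 - (3.3)·0.000) / (7.6) = 0.921
Iteration 2:
  u = (2 - (-4)·1.765 - (3.1)·0.921) / (9.1) = 0.682
  v = (12 - (-0.8)·0.220 - (2)·0.921) / (6.8) = 1.520
  w = (7 - (1.3)·0.220 - (3.3)·1.765) / (7.6) = 0.117
Change: (0.462, -0.245, -0.804) → max |·| = 0.804

0.804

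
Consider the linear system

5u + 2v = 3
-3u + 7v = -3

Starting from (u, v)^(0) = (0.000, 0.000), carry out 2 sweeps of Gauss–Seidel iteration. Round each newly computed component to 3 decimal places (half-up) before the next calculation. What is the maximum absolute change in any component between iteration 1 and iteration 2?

0.068

Iteration 1:
  u = (3 - (2)·0.000) / (5) = 0.600
  v = (-3 - (-3)·0.600) / (7) = -0.171
Iteration 2:
  u = (3 - (2)·-0.171) / (5) = 0.668
  v = (-3 - (-3)·0.668) / (7) = -0.142
Change: (0.068, 0.029) → max |·| = 0.068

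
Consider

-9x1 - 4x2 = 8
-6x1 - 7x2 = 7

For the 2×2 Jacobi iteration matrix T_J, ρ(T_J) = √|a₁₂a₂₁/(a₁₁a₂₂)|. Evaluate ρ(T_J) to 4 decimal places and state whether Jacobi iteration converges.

0.6172

a₁₂a₂₁/(a₁₁a₂₂) = (-4)·(-6) / ((-9)·(-7)) = 0.380952
ρ = √|0.380952| = √0.380952 = 0.6172
ρ < 1, so Jacobi converges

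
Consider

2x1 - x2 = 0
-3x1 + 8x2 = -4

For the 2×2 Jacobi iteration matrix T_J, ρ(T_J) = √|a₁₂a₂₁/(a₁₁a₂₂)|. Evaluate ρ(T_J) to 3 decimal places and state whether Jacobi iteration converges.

a₁₂a₂₁/(a₁₁a₂₂) = (-1)·(-3) / ((2)·(8)) = 0.187500
ρ = √|0.187500| = √0.187500 = 0.433
ρ < 1, so Jacobi converges

0.433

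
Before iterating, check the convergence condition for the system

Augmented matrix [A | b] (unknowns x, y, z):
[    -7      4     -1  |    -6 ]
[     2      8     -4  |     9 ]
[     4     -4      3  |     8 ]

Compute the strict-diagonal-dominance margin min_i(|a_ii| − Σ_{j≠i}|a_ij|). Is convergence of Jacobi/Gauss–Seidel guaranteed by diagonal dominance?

-5

row 1: |-7| − (4+1) = 2
row 2: |8| − (2+4) = 2
row 3: |3| − (4+4) = -5
minimum over rows = -5 → not strictly diagonally dominant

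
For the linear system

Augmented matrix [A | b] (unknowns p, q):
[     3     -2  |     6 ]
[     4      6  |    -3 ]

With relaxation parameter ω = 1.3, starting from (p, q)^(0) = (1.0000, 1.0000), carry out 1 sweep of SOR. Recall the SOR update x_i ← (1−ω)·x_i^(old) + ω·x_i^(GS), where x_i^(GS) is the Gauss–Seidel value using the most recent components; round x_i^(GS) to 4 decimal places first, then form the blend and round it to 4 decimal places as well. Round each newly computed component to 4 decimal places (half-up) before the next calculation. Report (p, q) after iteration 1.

(3.1667, -3.6944)

Iteration 1:
  p: GS value = (6 - (-2)·1.0000) / (3) = 2.6667;  p ← (1−ω)·1.0000 + ω·2.6667 = 3.1667
  q: GS value = (-3 - (4)·3.1667) / (6) = -2.6111;  q ← (1−ω)·1.0000 + ω·-2.6111 = -3.6944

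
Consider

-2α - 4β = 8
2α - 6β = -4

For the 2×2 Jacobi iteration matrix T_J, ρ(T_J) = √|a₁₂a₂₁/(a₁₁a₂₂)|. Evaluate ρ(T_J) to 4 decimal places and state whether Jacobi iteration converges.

a₁₂a₂₁/(a₁₁a₂₂) = (-4)·(2) / ((-2)·(-6)) = -0.666667
ρ = √|-0.666667| = √0.666667 = 0.8165
ρ < 1, so Jacobi converges

0.8165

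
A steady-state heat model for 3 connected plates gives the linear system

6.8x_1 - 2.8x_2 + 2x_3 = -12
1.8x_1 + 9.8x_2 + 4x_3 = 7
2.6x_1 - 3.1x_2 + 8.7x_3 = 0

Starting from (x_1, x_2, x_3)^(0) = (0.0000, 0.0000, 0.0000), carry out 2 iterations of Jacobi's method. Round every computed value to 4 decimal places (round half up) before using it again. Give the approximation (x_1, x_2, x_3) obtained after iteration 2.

(-1.4706, 1.0384, 0.7819)

Iteration 1:
  x_1 = (-12 - (-2.8)·0.0000 - (2)·0.0000) / (6.8) = -1.7647
  x_2 = (7 - (1.8)·0.0000 - (4)·0.0000) / (9.8) = 0.7143
  x_3 = (0 - (2.6)·0.0000 - (-3.1)·0.0000) / (8.7) = 0.0000
Iteration 2:
  x_1 = (-12 - (-2.8)·0.7143 - (2)·0.0000) / (6.8) = -1.4706
  x_2 = (7 - (1.8)·-1.7647 - (4)·0.0000) / (9.8) = 1.0384
  x_3 = (0 - (2.6)·-1.7647 - (-3.1)·0.7143) / (8.7) = 0.7819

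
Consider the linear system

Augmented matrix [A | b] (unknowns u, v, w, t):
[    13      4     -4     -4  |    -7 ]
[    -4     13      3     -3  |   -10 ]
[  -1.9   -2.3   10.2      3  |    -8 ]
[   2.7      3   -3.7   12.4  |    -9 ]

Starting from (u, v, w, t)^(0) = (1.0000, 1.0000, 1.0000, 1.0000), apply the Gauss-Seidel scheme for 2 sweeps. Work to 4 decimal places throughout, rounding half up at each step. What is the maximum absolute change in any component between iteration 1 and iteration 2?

Iteration 1:
  u = (-7 - (4)·1.0000 - (-4)·1.0000 - (-4)·1.0000) / (13) = -0.2308
  v = (-10 - (-4)·-0.2308 - (3)·1.0000 - (-3)·1.0000) / (13) = -0.8402
  w = (-8 - (-1.9)·-0.2308 - (-2.3)·-0.8402 - (3)·1.0000) / (10.2) = -1.3109
  t = (-9 - (2.7)·-0.2308 - (3)·-0.8402 - (-3.7)·-1.3109) / (12.4) = -0.8634
Iteration 2:
  u = (-7 - (4)·-0.8402 - (-4)·-1.3109 - (-4)·-0.8634) / (13) = -0.9490
  v = (-10 - (-4)·-0.9490 - (3)·-1.3109 - (-3)·-0.8634) / (13) = -0.9580
  w = (-8 - (-1.9)·-0.9490 - (-2.3)·-0.9580 - (3)·-0.8634) / (10.2) = -0.9232
  t = (-9 - (2.7)·-0.9490 - (3)·-0.9580 - (-3.7)·-0.9232) / (12.4) = -0.5629
Change: (-0.7182, -0.1178, 0.3877, 0.3005) → max |·| = 0.7182

0.7182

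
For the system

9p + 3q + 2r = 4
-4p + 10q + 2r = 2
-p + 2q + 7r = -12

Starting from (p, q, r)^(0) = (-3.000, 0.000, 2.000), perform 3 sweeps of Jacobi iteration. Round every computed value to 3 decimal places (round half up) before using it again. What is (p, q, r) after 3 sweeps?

(0.527, 1.018, -1.696)

Iteration 1:
  p = (4 - (3)·0.000 - (2)·2.000) / (9) = 0.000
  q = (2 - (-4)·-3.000 - (2)·2.000) / (10) = -1.400
  r = (-12 - (-1)·-3.000 - (2)·0.000) / (7) = -2.143
Iteration 2:
  p = (4 - (3)·-1.400 - (2)·-2.143) / (9) = 1.387
  q = (2 - (-4)·0.000 - (2)·-2.143) / (10) = 0.629
  r = (-12 - (-1)·0.000 - (2)·-1.400) / (7) = -1.314
Iteration 3:
  p = (4 - (3)·0.629 - (2)·-1.314) / (9) = 0.527
  q = (2 - (-4)·1.387 - (2)·-1.314) / (10) = 1.018
  r = (-12 - (-1)·1.387 - (2)·0.629) / (7) = -1.696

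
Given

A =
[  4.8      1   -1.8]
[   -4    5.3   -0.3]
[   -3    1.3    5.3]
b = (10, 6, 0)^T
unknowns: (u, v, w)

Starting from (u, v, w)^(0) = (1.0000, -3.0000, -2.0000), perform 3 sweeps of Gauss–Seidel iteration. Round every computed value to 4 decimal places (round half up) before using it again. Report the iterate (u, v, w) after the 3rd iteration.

Iteration 1:
  u = (10 - (1)·-3.0000 - (-1.8)·-2.0000) / (4.8) = 1.9583
  v = (6 - (-4)·1.9583 - (-0.3)·-2.0000) / (5.3) = 2.4968
  w = (0 - (-3)·1.9583 - (1.3)·2.4968) / (5.3) = 0.4960
Iteration 2:
  u = (10 - (1)·2.4968 - (-1.8)·0.4960) / (4.8) = 1.7492
  v = (6 - (-4)·1.7492 - (-0.3)·0.4960) / (5.3) = 2.4803
  w = (0 - (-3)·1.7492 - (1.3)·2.4803) / (5.3) = 0.3817
Iteration 3:
  u = (10 - (1)·2.4803 - (-1.8)·0.3817) / (4.8) = 1.7097
  v = (6 - (-4)·1.7097 - (-0.3)·0.3817) / (5.3) = 2.4440
  w = (0 - (-3)·1.7097 - (1.3)·2.4440) / (5.3) = 0.3683

(1.7097, 2.4440, 0.3683)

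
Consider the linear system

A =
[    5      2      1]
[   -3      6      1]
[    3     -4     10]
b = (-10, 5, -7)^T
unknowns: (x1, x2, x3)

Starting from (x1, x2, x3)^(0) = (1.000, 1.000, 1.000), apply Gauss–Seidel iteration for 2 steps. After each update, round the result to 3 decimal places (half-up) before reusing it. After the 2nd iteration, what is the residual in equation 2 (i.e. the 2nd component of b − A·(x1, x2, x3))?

Iteration 1:
  x1 = (-10 - (2)·1.000 - (1)·1.000) / (5) = -2.600
  x2 = (5 - (-3)·-2.600 - (1)·1.000) / (6) = -0.633
  x3 = (-7 - (3)·-2.600 - (-4)·-0.633) / (10) = -0.173
Iteration 2:
  x1 = (-10 - (2)·-0.633 - (1)·-0.173) / (5) = -1.712
  x2 = (5 - (-3)·-1.712 - (1)·-0.173) / (6) = 0.006
  x3 = (-7 - (3)·-1.712 - (-4)·0.006) / (10) = -0.184
Residual b − A·x = (-1.268, 0.012, 0.000)

0.012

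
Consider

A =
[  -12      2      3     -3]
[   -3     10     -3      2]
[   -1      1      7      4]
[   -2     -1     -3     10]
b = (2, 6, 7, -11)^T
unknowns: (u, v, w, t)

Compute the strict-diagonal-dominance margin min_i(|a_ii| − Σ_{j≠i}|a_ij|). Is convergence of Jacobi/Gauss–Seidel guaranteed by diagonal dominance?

1

row 1: |-12| − (2+3+3) = 4
row 2: |10| − (3+3+2) = 2
row 3: |7| − (1+1+4) = 1
row 4: |10| − (2+1+3) = 4
minimum over rows = 1 → strictly diagonally dominant (convergence guaranteed)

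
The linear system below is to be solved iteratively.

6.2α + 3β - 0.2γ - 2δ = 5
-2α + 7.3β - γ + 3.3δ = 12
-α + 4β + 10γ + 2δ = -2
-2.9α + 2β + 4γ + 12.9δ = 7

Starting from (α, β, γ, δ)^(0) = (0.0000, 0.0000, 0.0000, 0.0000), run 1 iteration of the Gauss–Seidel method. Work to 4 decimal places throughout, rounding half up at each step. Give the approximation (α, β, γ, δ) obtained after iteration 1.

(0.8065, 1.8648, -0.8653, 0.7031)

Iteration 1:
  α = (5 - (3)·0.0000 - (-0.2)·0.0000 - (-2)·0.0000) / (6.2) = 0.8065
  β = (12 - (-2)·0.8065 - (-1)·0.0000 - (3.3)·0.0000) / (7.3) = 1.8648
  γ = (-2 - (-1)·0.8065 - (4)·1.8648 - (2)·0.0000) / (10) = -0.8653
  δ = (7 - (-2.9)·0.8065 - (2)·1.8648 - (4)·-0.8653) / (12.9) = 0.7031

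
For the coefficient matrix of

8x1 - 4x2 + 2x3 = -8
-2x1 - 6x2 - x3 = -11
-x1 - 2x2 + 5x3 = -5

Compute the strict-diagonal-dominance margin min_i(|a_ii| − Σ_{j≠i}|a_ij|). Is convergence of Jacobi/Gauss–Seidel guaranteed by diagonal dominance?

row 1: |8| − (4+2) = 2
row 2: |-6| − (2+1) = 3
row 3: |5| − (1+2) = 2
minimum over rows = 2 → strictly diagonally dominant (convergence guaranteed)

2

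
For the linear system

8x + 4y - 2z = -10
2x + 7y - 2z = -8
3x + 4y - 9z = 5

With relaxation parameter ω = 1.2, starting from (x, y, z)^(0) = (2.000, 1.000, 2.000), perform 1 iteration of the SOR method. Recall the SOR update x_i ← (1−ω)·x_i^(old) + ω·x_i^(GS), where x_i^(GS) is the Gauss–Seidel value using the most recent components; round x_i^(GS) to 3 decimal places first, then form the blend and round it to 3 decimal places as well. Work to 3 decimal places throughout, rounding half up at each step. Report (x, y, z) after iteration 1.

(-1.900, -0.235, -1.952)

Iteration 1:
  x: GS value = (-10 - (4)·1.000 - (-2)·2.000) / (8) = -1.250;  x ← (1−ω)·2.000 + ω·-1.250 = -1.900
  y: GS value = (-8 - (2)·-1.900 - (-2)·2.000) / (7) = -0.029;  y ← (1−ω)·1.000 + ω·-0.029 = -0.235
  z: GS value = (5 - (3)·-1.900 - (4)·-0.235) / (-9) = -1.293;  z ← (1−ω)·2.000 + ω·-1.293 = -1.952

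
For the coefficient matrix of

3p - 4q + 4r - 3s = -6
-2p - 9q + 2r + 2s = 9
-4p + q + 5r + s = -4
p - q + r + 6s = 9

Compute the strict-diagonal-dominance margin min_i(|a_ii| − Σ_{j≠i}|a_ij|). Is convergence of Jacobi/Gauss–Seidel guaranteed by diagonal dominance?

-8

row 1: |3| − (4+4+3) = -8
row 2: |-9| − (2+2+2) = 3
row 3: |5| − (4+1+1) = -1
row 4: |6| − (1+1+1) = 3
minimum over rows = -8 → not strictly diagonally dominant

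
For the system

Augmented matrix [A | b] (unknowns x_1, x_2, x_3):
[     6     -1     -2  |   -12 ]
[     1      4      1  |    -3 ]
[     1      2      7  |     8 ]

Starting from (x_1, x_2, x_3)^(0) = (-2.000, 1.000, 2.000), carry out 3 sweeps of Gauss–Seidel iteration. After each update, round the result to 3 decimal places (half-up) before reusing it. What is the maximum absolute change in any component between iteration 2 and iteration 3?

Iteration 1:
  x_1 = (-12 - (-1)·1.000 - (-2)·2.000) / (6) = -1.167
  x_2 = (-3 - (1)·-1.167 - (1)·2.000) / (4) = -0.958
  x_3 = (8 - (1)·-1.167 - (2)·-0.958) / (7) = 1.583
Iteration 2:
  x_1 = (-12 - (-1)·-0.958 - (-2)·1.583) / (6) = -1.632
  x_2 = (-3 - (1)·-1.632 - (1)·1.583) / (4) = -0.738
  x_3 = (8 - (1)·-1.632 - (2)·-0.738) / (7) = 1.587
Iteration 3:
  x_1 = (-12 - (-1)·-0.738 - (-2)·1.587) / (6) = -1.594
  x_2 = (-3 - (1)·-1.594 - (1)·1.587) / (4) = -0.748
  x_3 = (8 - (1)·-1.594 - (2)·-0.748) / (7) = 1.584
Change: (0.038, -0.010, -0.003) → max |·| = 0.038

0.038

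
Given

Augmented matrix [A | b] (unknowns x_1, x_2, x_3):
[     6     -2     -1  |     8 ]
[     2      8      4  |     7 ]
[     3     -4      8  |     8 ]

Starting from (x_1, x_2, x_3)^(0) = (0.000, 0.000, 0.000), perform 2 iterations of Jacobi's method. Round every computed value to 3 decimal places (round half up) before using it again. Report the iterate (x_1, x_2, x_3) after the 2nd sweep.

Iteration 1:
  x_1 = (8 - (-2)·0.000 - (-1)·0.000) / (6) = 1.333
  x_2 = (7 - (2)·0.000 - (4)·0.000) / (8) = 0.875
  x_3 = (8 - (3)·0.000 - (-4)·0.000) / (8) = 1.000
Iteration 2:
  x_1 = (8 - (-2)·0.875 - (-1)·1.000) / (6) = 1.792
  x_2 = (7 - (2)·1.333 - (4)·1.000) / (8) = 0.042
  x_3 = (8 - (3)·1.333 - (-4)·0.875) / (8) = 0.938

(1.792, 0.042, 0.938)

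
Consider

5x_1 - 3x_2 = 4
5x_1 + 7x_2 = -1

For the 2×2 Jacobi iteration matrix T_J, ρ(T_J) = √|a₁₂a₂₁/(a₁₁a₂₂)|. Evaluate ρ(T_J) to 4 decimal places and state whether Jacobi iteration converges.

a₁₂a₂₁/(a₁₁a₂₂) = (-3)·(5) / ((5)·(7)) = -0.428571
ρ = √|-0.428571| = √0.428571 = 0.6547
ρ < 1, so Jacobi converges

0.6547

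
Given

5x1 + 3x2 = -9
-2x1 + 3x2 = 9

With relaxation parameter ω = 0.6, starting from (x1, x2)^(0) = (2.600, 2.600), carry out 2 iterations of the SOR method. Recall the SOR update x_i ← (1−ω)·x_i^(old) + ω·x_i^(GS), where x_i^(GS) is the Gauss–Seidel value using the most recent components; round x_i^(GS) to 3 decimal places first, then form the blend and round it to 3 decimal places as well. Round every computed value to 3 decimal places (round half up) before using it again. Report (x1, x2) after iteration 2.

Iteration 1:
  x1: GS value = (-9 - (3)·2.600) / (5) = -3.360;  x1 ← (1−ω)·2.600 + ω·-3.360 = -0.976
  x2: GS value = (9 - (-2)·-0.976) / (3) = 2.349;  x2 ← (1−ω)·2.600 + ω·2.349 = 2.449
Iteration 2:
  x1: GS value = (-9 - (3)·2.449) / (5) = -3.269;  x1 ← (1−ω)·-0.976 + ω·-3.269 = -2.352
  x2: GS value = (9 - (-2)·-2.352) / (3) = 1.432;  x2 ← (1−ω)·2.449 + ω·1.432 = 1.839

(-2.352, 1.839)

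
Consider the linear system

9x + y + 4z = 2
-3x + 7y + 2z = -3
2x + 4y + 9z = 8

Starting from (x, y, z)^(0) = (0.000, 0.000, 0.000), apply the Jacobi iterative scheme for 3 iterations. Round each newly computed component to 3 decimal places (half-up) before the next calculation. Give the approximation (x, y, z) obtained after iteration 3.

Iteration 1:
  x = (2 - (1)·0.000 - (4)·0.000) / (9) = 0.222
  y = (-3 - (-3)·0.000 - (2)·0.000) / (7) = -0.429
  z = (8 - (2)·0.000 - (4)·0.000) / (9) = 0.889
Iteration 2:
  x = (2 - (1)·-0.429 - (4)·0.889) / (9) = -0.125
  y = (-3 - (-3)·0.222 - (2)·0.889) / (7) = -0.587
  z = (8 - (2)·0.222 - (4)·-0.429) / (9) = 1.030
Iteration 3:
  x = (2 - (1)·-0.587 - (4)·1.030) / (9) = -0.170
  y = (-3 - (-3)·-0.125 - (2)·1.030) / (7) = -0.776
  z = (8 - (2)·-0.125 - (4)·-0.587) / (9) = 1.178

(-0.170, -0.776, 1.178)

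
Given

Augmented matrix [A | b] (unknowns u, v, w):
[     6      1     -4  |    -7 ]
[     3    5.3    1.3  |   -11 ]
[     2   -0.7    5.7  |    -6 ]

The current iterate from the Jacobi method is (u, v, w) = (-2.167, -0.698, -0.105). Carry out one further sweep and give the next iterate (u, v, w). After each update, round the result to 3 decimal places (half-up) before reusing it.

(-1.120, -0.823, -0.378)

One sweep:
  u = (-7 - (1)·-0.698 - (-4)·-0.105) / (6) = -1.120
  v = (-11 - (3)·-2.167 - (1.3)·-0.105) / (5.3) = -0.823
  w = (-6 - (2)·-2.167 - (-0.7)·-0.698) / (5.7) = -0.378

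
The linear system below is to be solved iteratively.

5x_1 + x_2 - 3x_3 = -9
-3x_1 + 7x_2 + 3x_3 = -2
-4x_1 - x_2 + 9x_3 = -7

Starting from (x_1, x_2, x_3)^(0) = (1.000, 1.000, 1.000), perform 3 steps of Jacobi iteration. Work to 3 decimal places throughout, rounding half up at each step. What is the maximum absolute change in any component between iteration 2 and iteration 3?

Iteration 1:
  x_1 = (-9 - (1)·1.000 - (-3)·1.000) / (5) = -1.400
  x_2 = (-2 - (-3)·1.000 - (3)·1.000) / (7) = -0.286
  x_3 = (-7 - (-4)·1.000 - (-1)·1.000) / (9) = -0.222
Iteration 2:
  x_1 = (-9 - (1)·-0.286 - (-3)·-0.222) / (5) = -1.876
  x_2 = (-2 - (-3)·-1.400 - (3)·-0.222) / (7) = -0.791
  x_3 = (-7 - (-4)·-1.400 - (-1)·-0.286) / (9) = -1.432
Iteration 3:
  x_1 = (-9 - (1)·-0.791 - (-3)·-1.432) / (5) = -2.501
  x_2 = (-2 - (-3)·-1.876 - (3)·-1.432) / (7) = -0.476
  x_3 = (-7 - (-4)·-1.876 - (-1)·-0.791) / (9) = -1.699
Change: (-0.625, 0.315, -0.267) → max |·| = 0.625

0.625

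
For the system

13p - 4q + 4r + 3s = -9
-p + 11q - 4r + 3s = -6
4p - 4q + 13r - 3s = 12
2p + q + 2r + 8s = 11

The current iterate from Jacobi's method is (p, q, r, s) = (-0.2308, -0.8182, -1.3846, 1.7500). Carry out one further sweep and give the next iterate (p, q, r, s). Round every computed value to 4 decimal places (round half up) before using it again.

One sweep:
  p = (-9 - (-4)·-0.8182 - (4)·-1.3846 - (3)·1.7500) / (13) = -0.9219
  q = (-6 - (-1)·-0.2308 - (-4)·-1.3846 - (3)·1.7500) / (11) = -1.5472
  r = (12 - (4)·-0.2308 - (-4)·-0.8182 - (-3)·1.7500) / (13) = 1.1462
  s = (11 - (2)·-0.2308 - (1)·-0.8182 - (2)·-1.3846) / (8) = 1.8811

(-0.9219, -1.5472, 1.1462, 1.8811)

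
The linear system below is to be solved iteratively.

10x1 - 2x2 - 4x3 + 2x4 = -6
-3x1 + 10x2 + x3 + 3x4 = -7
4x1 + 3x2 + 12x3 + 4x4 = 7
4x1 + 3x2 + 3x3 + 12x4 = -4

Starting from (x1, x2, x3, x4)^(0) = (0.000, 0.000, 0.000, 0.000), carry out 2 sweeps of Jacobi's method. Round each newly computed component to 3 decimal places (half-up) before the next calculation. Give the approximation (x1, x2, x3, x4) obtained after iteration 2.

(-0.440, -0.838, 1.069, -0.104)

Iteration 1:
  x1 = (-6 - (-2)·0.000 - (-4)·0.000 - (2)·0.000) / (10) = -0.600
  x2 = (-7 - (-3)·0.000 - (1)·0.000 - (3)·0.000) / (10) = -0.700
  x3 = (7 - (4)·0.000 - (3)·0.000 - (4)·0.000) / (12) = 0.583
  x4 = (-4 - (4)·0.000 - (3)·0.000 - (3)·0.000) / (12) = -0.333
Iteration 2:
  x1 = (-6 - (-2)·-0.700 - (-4)·0.583 - (2)·-0.333) / (10) = -0.440
  x2 = (-7 - (-3)·-0.600 - (1)·0.583 - (3)·-0.333) / (10) = -0.838
  x3 = (7 - (4)·-0.600 - (3)·-0.700 - (4)·-0.333) / (12) = 1.069
  x4 = (-4 - (4)·-0.600 - (3)·-0.700 - (3)·0.583) / (12) = -0.104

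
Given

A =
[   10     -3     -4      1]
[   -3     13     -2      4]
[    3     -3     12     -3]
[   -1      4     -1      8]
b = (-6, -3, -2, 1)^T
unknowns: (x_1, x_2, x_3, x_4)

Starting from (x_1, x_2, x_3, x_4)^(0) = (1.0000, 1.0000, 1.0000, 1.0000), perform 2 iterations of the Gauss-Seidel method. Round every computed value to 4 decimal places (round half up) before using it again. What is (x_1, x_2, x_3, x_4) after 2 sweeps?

Iteration 1:
  x_1 = (-6 - (-3)·1.0000 - (-4)·1.0000 - (1)·1.0000) / (10) = 0.0000
  x_2 = (-3 - (-3)·0.0000 - (-2)·1.0000 - (4)·1.0000) / (13) = -0.3846
  x_3 = (-2 - (3)·0.0000 - (-3)·-0.3846 - (-3)·1.0000) / (12) = -0.0128
  x_4 = (1 - (-1)·0.0000 - (4)·-0.3846 - (-1)·-0.0128) / (8) = 0.3157
Iteration 2:
  x_1 = (-6 - (-3)·-0.3846 - (-4)·-0.0128 - (1)·0.3157) / (10) = -0.7521
  x_2 = (-3 - (-3)·-0.7521 - (-2)·-0.0128 - (4)·0.3157) / (13) = -0.5034
  x_3 = (-2 - (3)·-0.7521 - (-3)·-0.5034 - (-3)·0.3157) / (12) = -0.0256
  x_4 = (1 - (-1)·-0.7521 - (4)·-0.5034 - (-1)·-0.0256) / (8) = 0.2795

(-0.7521, -0.5034, -0.0256, 0.2795)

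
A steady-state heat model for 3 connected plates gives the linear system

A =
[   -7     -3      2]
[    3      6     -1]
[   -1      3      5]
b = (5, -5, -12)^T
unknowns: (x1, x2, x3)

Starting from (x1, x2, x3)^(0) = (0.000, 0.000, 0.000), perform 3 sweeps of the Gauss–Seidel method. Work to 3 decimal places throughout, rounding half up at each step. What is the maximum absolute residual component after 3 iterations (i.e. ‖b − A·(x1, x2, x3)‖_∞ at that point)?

Iteration 1:
  x1 = (5 - (-3)·0.000 - (2)·0.000) / (-7) = -0.714
  x2 = (-5 - (3)·-0.714 - (-1)·0.000) / (6) = -0.476
  x3 = (-12 - (-1)·-0.714 - (3)·-0.476) / (5) = -2.257
Iteration 2:
  x1 = (5 - (-3)·-0.476 - (2)·-2.257) / (-7) = -1.155
  x2 = (-5 - (3)·-1.155 - (-1)·-2.257) / (6) = -0.632
  x3 = (-12 - (-1)·-1.155 - (3)·-0.632) / (5) = -2.252
Iteration 3:
  x1 = (5 - (-3)·-0.632 - (2)·-2.252) / (-7) = -1.087
  x2 = (-5 - (3)·-1.087 - (-1)·-2.252) / (6) = -0.665
  x3 = (-12 - (-1)·-1.087 - (3)·-0.665) / (5) = -2.218
Residual b − A·x = (-0.168, 0.033, -0.002); ∞-norm = 0.168

0.168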